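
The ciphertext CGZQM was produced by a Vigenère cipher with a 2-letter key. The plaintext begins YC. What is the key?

Subtract each crib letter from the matching ciphertext letter (mod 26):
C(2)−Y(24)=-22≡4 → E
G(6)−C(2)=4 → E

EE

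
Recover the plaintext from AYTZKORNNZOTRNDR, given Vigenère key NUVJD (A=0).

Repeat the key across the ciphertext: NUVJDNUVJDNUVJDN
A(0)−N(13): -13≡13 → N
Y(24)−U(20): 4 → E
T(19)−V(21): -2≡24 → Y
Z(25)−J(9): 16 → Q
K(10)−D(3): 7 → H
O(14)−N(13): 1 → B
R(17)−U(20): -3≡23 → X
N(13)−V(21): -8≡18 → S
N(13)−J(9): 4 → E
Z(25)−D(3): 22 → W
O(14)−N(13): 1 → B
T(19)−U(20): -1≡25 → Z
R(17)−V(21): -4≡22 → W
N(13)−J(9): 4 → E
D(3)−D(3): 0 → A
R(17)−N(13): 4 → E

NEYQHBXSEWBZWEAE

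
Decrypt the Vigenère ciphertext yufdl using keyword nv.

lzsiy

Repeat the key across the ciphertext: nvnvn
y(24)−n(13): 11 → l
u(20)−v(21): -1≡25 → z
f(5)−n(13): -8≡18 → s
d(3)−v(21): -18≡8 → i
l(11)−n(13): -2≡24 → y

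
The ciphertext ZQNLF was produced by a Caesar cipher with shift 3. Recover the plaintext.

WNKIC

Z(25): 25−3=22 → W
Q(16): 16−3=13 → N
N(13): 13−3=10 → K
L(11): 11−3=8 → I
F(5): 5−3=2 → C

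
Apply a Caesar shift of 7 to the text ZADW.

Z(25): 25+7=32≡6 → G
A(0): 0+7=7 → H
D(3): 3+7=10 → K
W(22): 22+7=29≡3 → D

GHKD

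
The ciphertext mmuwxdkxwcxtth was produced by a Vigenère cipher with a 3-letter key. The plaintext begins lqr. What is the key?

bwd

Subtract each crib letter from the matching ciphertext letter (mod 26):
m(12)−l(11)=1 → b
m(12)−q(16)=-4≡22 → w
u(20)−r(17)=3 → d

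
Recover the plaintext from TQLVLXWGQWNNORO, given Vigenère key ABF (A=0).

TPGVKSWFLWMIOQJ

Repeat the key across the ciphertext: ABFABFABFABFABF
T(19)−A(0): 19 → T
Q(16)−B(1): 15 → P
L(11)−F(5): 6 → G
V(21)−A(0): 21 → V
L(11)−B(1): 10 → K
X(23)−F(5): 18 → S
W(22)−A(0): 22 → W
G(6)−B(1): 5 → F
Q(16)−F(5): 11 → L
W(22)−A(0): 22 → W
N(13)−B(1): 12 → M
N(13)−F(5): 8 → I
O(14)−A(0): 14 → O
R(17)−B(1): 16 → Q
O(14)−F(5): 9 → J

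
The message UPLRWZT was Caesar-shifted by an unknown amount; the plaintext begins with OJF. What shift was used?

6

From the crib: U(20)−O(14)=6, so the shift is 6.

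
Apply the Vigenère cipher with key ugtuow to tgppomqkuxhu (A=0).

Repeat the key across the message: ugtuowugtuow
t(19)+u(20): 39≡13 → n
g(6)+g(6): 12 → m
p(15)+t(19): 34≡8 → i
p(15)+u(20): 35≡9 → j
o(14)+o(14): 28≡2 → c
m(12)+w(22): 34≡8 → i
q(16)+u(20): 36≡10 → k
k(10)+g(6): 16 → q
u(20)+t(19): 39≡13 → n
x(23)+u(20): 43≡17 → r
h(7)+o(14): 21 → v
u(20)+w(22): 42≡16 → q

nmijcikqnrvq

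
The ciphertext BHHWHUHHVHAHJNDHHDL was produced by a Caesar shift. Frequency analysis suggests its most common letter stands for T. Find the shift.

The most frequent ciphertext letter is H (appears 9 times).
H is position 7; T is position 19.
Shift = -12≡14.

14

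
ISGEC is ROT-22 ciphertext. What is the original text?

MWKIG

I(8): 8−22=-14≡12 → M
S(18): 18−22=-4≡22 → W
G(6): 6−22=-16≡10 → K
E(4): 4−22=-18≡8 → I
C(2): 2−22=-20≡6 → G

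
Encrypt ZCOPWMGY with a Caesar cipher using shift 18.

RUGHOEYQ

Z(25): 25+18=43≡17 → R
C(2): 2+18=20 → U
O(14): 14+18=32≡6 → G
P(15): 15+18=33≡7 → H
W(22): 22+18=40≡14 → O
M(12): 12+18=30≡4 → E
G(6): 6+18=24 → Y
Y(24): 24+18=42≡16 → Q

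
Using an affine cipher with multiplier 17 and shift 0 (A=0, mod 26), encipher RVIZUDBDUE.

R(17): 17·17+0=289≡3 → D
V(21): 17·21+0=357≡19 → T
I(8): 17·8+0=136≡6 → G
Z(25): 17·25+0=425≡9 → J
U(20): 17·20+0=340≡2 → C
D(3): 17·3+0=51≡25 → Z
B(1): 17·1+0=17 → R
D(3): 17·3+0=51≡25 → Z
U(20): 17·20+0=340≡2 → C
E(4): 17·4+0=68≡16 → Q

DTGJCZRZCQ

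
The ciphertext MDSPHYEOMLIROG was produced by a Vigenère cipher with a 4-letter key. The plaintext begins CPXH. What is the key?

Subtract each crib letter from the matching ciphertext letter (mod 26):
M(12)−C(2)=10 → K
D(3)−P(15)=-12≡14 → O
S(18)−X(23)=-5≡21 → V
P(15)−H(7)=8 → I

KOVI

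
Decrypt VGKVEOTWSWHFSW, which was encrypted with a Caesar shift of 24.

XIMXGQVYUYJHUY

V(21): 21−24=-3≡23 → X
G(6): 6−24=-18≡8 → I
K(10): 10−24=-14≡12 → M
V(21): 21−24=-3≡23 → X
E(4): 4−24=-20≡6 → G
O(14): 14−24=-10≡16 → Q
T(19): 19−24=-5≡21 → V
W(22): 22−24=-2≡24 → Y
S(18): 18−24=-6≡20 → U
W(22): 22−24=-2≡24 → Y
H(7): 7−24=-17≡9 → J
F(5): 5−24=-19≡7 → H
S(18): 18−24=-6≡20 → U
W(22): 22−24=-2≡24 → Y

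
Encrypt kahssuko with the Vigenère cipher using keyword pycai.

Repeat the key across the message: pycaipyc
k(10)+p(15): 25 → z
a(0)+y(24): 24 → y
h(7)+c(2): 9 → j
s(18)+a(0): 18 → s
s(18)+i(8): 26≡0 → a
u(20)+p(15): 35≡9 → j
k(10)+y(24): 34≡8 → i
o(14)+c(2): 16 → q

zyjsajiq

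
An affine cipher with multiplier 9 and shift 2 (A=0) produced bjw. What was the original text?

The inverse of 9 mod 26 is 3, since 9·3=27≡1. Apply D(y)=3·(y−2) mod 26:
b(1): 3·(1−2)=-3≡23 → x
j(9): 3·(9−2)=21 → v
w(22): 3·(22−2)=60≡8 → i

xvi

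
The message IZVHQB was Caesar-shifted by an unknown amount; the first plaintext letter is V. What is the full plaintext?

From the crib: I(8)−V(21)=-13≡13, so the shift is 13.
Subtract 13 from each ciphertext letter:
I(8): 8−13=-5≡21 → V
Z(25): 25−13=12 → M
V(21): 21−13=8 → I
H(7): 7−13=-6≡20 → U
Q(16): 16−13=3 → D
B(1): 1−13=-12≡14 → O

VMIUDO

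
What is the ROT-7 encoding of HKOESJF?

H(7): 7+7=14 → O
K(10): 10+7=17 → R
O(14): 14+7=21 → V
E(4): 4+7=11 → L
S(18): 18+7=25 → Z
J(9): 9+7=16 → Q
F(5): 5+7=12 → M

ORVLZQM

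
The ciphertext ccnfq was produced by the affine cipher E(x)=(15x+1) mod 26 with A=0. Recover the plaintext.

hhgcb

The inverse of 15 mod 26 is 7, since 15·7=105≡1. Apply D(y)=7·(y−1) mod 26:
c(2): 7·(2−1)=7 → h
c(2): 7·(2−1)=7 → h
n(13): 7·(13−1)=84≡6 → g
f(5): 7·(5−1)=28≡2 → c
q(16): 7·(16−1)=105≡1 → b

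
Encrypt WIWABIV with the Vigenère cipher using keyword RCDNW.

Repeat the key across the message: RCDNWRC
W(22)+R(17): 39≡13 → N
I(8)+C(2): 10 → K
W(22)+D(3): 25 → Z
A(0)+N(13): 13 → N
B(1)+W(22): 23 → X
I(8)+R(17): 25 → Z
V(21)+C(2): 23 → X

NKZNXZX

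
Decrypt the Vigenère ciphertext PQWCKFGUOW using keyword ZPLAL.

QBLCZGRJOL

Repeat the key across the ciphertext: ZPLALZPLAL
P(15)−Z(25): -10≡16 → Q
Q(16)−P(15): 1 → B
W(22)−L(11): 11 → L
C(2)−A(0): 2 → C
K(10)−L(11): -1≡25 → Z
F(5)−Z(25): -20≡6 → G
G(6)−P(15): -9≡17 → R
U(20)−L(11): 9 → J
O(14)−A(0): 14 → O
W(22)−L(11): 11 → L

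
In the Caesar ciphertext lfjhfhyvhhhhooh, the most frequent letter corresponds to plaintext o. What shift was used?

The most frequent ciphertext letter is h (appears 7 times).
h is position 7; o is position 14.
Shift = -7≡19.

19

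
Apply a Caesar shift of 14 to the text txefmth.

t(19): 19+14=33≡7 → h
x(23): 23+14=37≡11 → l
e(4): 4+14=18 → s
f(5): 5+14=19 → t
m(12): 12+14=26≡0 → a
t(19): 19+14=33≡7 → h
h(7): 7+14=21 → v

hlstahv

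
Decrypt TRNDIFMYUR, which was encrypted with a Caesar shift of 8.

LJFVAXEQMJ

T(19): 19−8=11 → L
R(17): 17−8=9 → J
N(13): 13−8=5 → F
D(3): 3−8=-5≡21 → V
I(8): 8−8=0 → A
F(5): 5−8=-3≡23 → X
M(12): 12−8=4 → E
Y(24): 24−8=16 → Q
U(20): 20−8=12 → M
R(17): 17−8=9 → J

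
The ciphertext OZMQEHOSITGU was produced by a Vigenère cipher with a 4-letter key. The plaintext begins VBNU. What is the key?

Subtract each crib letter from the matching ciphertext letter (mod 26):
O(14)−V(21)=-7≡19 → T
Z(25)−B(1)=24 → Y
M(12)−N(13)=-1≡25 → Z
Q(16)−U(20)=-4≡22 → W

TYZW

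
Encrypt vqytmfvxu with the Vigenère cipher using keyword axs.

vnqtjxvum

Repeat the key across the message: axsaxsaxs
v(21)+a(0): 21 → v
q(16)+x(23): 39≡13 → n
y(24)+s(18): 42≡16 → q
t(19)+a(0): 19 → t
m(12)+x(23): 35≡9 → j
f(5)+s(18): 23 → x
v(21)+a(0): 21 → v
x(23)+x(23): 46≡20 → u
u(20)+s(18): 38≡12 → m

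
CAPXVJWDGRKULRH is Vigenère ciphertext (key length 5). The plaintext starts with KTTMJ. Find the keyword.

Subtract each crib letter from the matching ciphertext letter (mod 26):
C(2)−K(10)=-8≡18 → S
A(0)−T(19)=-19≡7 → H
P(15)−T(19)=-4≡22 → W
X(23)−M(12)=11 → L
V(21)−J(9)=12 → M

SHWLM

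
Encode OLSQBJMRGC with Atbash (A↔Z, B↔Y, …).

O(14) → L(11)
L(11) → O(14)
S(18) → H(7)
Q(16) → J(9)
B(1) → Y(24)
J(9) → Q(16)
M(12) → N(13)
R(17) → I(8)
G(6) → T(19)
C(2) → X(23)

LOHJYQNITX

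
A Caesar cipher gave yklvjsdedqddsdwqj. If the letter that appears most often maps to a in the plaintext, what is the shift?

3

The most frequent ciphertext letter is d (appears 5 times).
d is position 3; a is position 0.
Shift = 3.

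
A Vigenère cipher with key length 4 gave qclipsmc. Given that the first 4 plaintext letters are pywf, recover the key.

Subtract each crib letter from the matching ciphertext letter (mod 26):
q(16)−p(15)=1 → b
c(2)−y(24)=-22≡4 → e
l(11)−w(22)=-11≡15 → p
i(8)−f(5)=3 → d

bepd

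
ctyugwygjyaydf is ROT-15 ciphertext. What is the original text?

c(2): 2−15=-13≡13 → n
t(19): 19−15=4 → e
y(24): 24−15=9 → j
u(20): 20−15=5 → f
g(6): 6−15=-9≡17 → r
w(22): 22−15=7 → h
y(24): 24−15=9 → j
g(6): 6−15=-9≡17 → r
j(9): 9−15=-6≡20 → u
y(24): 24−15=9 → j
a(0): 0−15=-15≡11 → l
y(24): 24−15=9 → j
d(3): 3−15=-12≡14 → o
f(5): 5−15=-10≡16 → q

nejfrhjrujljoq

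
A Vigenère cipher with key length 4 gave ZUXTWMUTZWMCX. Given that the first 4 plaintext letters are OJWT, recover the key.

LLBA

Subtract each crib letter from the matching ciphertext letter (mod 26):
Z(25)−O(14)=11 → L
U(20)−J(9)=11 → L
X(23)−W(22)=1 → B
T(19)−T(19)=0 → A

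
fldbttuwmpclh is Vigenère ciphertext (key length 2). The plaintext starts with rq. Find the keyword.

ov

Subtract each crib letter from the matching ciphertext letter (mod 26):
f(5)−r(17)=-12≡14 → o
l(11)−q(16)=-5≡21 → v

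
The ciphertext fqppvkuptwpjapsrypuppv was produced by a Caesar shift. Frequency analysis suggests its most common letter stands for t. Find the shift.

22

The most frequent ciphertext letter is p (appears 8 times).
p is position 15; t is position 19.
Shift = -4≡22.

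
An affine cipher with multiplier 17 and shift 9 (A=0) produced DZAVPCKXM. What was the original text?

SEBQIVXKR

The inverse of 17 mod 26 is 23, since 17·23=391≡1. Apply D(y)=23·(y−9) mod 26:
D(3): 23·(3−9)=-138≡18 → S
Z(25): 23·(25−9)=368≡4 → E
A(0): 23·(0−9)=-207≡1 → B
V(21): 23·(21−9)=276≡16 → Q
P(15): 23·(15−9)=138≡8 → I
C(2): 23·(2−9)=-161≡21 → V
K(10): 23·(10−9)=23 → X
X(23): 23·(23−9)=322≡10 → K
M(12): 23·(12−9)=69≡17 → R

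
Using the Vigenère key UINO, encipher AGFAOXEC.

Repeat the key across the message: UINOUINO
A(0)+U(20): 20 → U
G(6)+I(8): 14 → O
F(5)+N(13): 18 → S
A(0)+O(14): 14 → O
O(14)+U(20): 34≡8 → I
X(23)+I(8): 31≡5 → F
E(4)+N(13): 17 → R
C(2)+O(14): 16 → Q

UOSOIFRQ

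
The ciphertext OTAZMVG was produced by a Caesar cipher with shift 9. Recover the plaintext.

O(14): 14−9=5 → F
T(19): 19−9=10 → K
A(0): 0−9=-9≡17 → R
Z(25): 25−9=16 → Q
M(12): 12−9=3 → D
V(21): 21−9=12 → M
G(6): 6−9=-3≡23 → X

FKRQDMX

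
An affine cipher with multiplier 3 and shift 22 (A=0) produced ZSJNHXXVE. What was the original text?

The inverse of 3 mod 26 is 9, since 3·9=27≡1. Apply D(y)=9·(y−22) mod 26:
Z(25): 9·(25−22)=27≡1 → B
S(18): 9·(18−22)=-36≡16 → Q
J(9): 9·(9−22)=-117≡13 → N
N(13): 9·(13−22)=-81≡23 → X
H(7): 9·(7−22)=-135≡21 → V
X(23): 9·(23−22)=9 → J
X(23): 9·(23−22)=9 → J
V(21): 9·(21−22)=-9≡17 → R
E(4): 9·(4−22)=-162≡20 → U

BQNXVJJRU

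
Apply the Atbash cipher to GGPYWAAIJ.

TTKBDZZRQ

G(6) → T(19)
G(6) → T(19)
P(15) → K(10)
Y(24) → B(1)
W(22) → D(3)
A(0) → Z(25)
A(0) → Z(25)
I(8) → R(17)
J(9) → Q(16)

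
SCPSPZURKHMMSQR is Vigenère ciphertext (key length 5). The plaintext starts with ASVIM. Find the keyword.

Subtract each crib letter from the matching ciphertext letter (mod 26):
S(18)−A(0)=18 → S
C(2)−S(18)=-16≡10 → K
P(15)−V(21)=-6≡20 → U
S(18)−I(8)=10 → K
P(15)−M(12)=3 → D

SKUKD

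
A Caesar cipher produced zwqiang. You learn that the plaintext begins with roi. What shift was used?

From the crib: z(25)−r(17)=8, so the shift is 8.

8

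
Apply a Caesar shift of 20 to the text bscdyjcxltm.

b(1): 1+20=21 → v
s(18): 18+20=38≡12 → m
c(2): 2+20=22 → w
d(3): 3+20=23 → x
y(24): 24+20=44≡18 → s
j(9): 9+20=29≡3 → d
c(2): 2+20=22 → w
x(23): 23+20=43≡17 → r
l(11): 11+20=31≡5 → f
t(19): 19+20=39≡13 → n
m(12): 12+20=32≡6 → g

vmwxsdwrfng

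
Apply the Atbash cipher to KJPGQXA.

K(10) → P(15)
J(9) → Q(16)
P(15) → K(10)
G(6) → T(19)
Q(16) → J(9)
X(23) → C(2)
A(0) → Z(25)

PQKTJCZ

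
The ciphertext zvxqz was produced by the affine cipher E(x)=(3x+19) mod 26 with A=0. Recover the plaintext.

cskzc

The inverse of 3 mod 26 is 9, since 3·9=27≡1. Apply D(y)=9·(y−19) mod 26:
z(25): 9·(25−19)=54≡2 → c
v(21): 9·(21−19)=18 → s
x(23): 9·(23−19)=36≡10 → k
q(16): 9·(16−19)=-27≡25 → z
z(25): 9·(25−19)=54≡2 → c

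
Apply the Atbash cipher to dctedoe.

wxgvwlv

d(3) → w(22)
c(2) → x(23)
t(19) → g(6)
e(4) → v(21)
d(3) → w(22)
o(14) → l(11)
e(4) → v(21)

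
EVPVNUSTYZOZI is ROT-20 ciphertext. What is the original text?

E(4): 4−20=-16≡10 → K
V(21): 21−20=1 → B
P(15): 15−20=-5≡21 → V
V(21): 21−20=1 → B
N(13): 13−20=-7≡19 → T
U(20): 20−20=0 → A
S(18): 18−20=-2≡24 → Y
T(19): 19−20=-1≡25 → Z
Y(24): 24−20=4 → E
Z(25): 25−20=5 → F
O(14): 14−20=-6≡20 → U
Z(25): 25−20=5 → F
I(8): 8−20=-12≡14 → O

KBVBTAYZEFUFO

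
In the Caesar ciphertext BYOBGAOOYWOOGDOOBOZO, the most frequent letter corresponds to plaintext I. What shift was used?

6

The most frequent ciphertext letter is O (appears 9 times).
O is position 14; I is position 8.
Shift = 6.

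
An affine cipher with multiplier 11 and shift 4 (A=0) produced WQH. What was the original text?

EUF

The inverse of 11 mod 26 is 19, since 11·19=209≡1. Apply D(y)=19·(y−4) mod 26:
W(22): 19·(22−4)=342≡4 → E
Q(16): 19·(16−4)=228≡20 → U
H(7): 19·(7−4)=57≡5 → F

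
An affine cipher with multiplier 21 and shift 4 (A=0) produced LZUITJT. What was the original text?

JBCUXZX

The inverse of 21 mod 26 is 5, since 21·5=105≡1. Apply D(y)=5·(y−4) mod 26:
L(11): 5·(11−4)=35≡9 → J
Z(25): 5·(25−4)=105≡1 → B
U(20): 5·(20−4)=80≡2 → C
I(8): 5·(8−4)=20 → U
T(19): 5·(19−4)=75≡23 → X
J(9): 5·(9−4)=25 → Z
T(19): 5·(19−4)=75≡23 → X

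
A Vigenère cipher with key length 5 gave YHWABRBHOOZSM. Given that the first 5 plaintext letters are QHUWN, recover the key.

IACEO

Subtract each crib letter from the matching ciphertext letter (mod 26):
Y(24)−Q(16)=8 → I
H(7)−H(7)=0 → A
W(22)−U(20)=2 → C
A(0)−W(22)=-22≡4 → E
B(1)−N(13)=-12≡14 → O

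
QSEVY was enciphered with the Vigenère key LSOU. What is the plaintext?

Repeat the key across the ciphertext: LSOUL
Q(16)−L(11): 5 → F
S(18)−S(18): 0 → A
E(4)−O(14): -10≡16 → Q
V(21)−U(20): 1 → B
Y(24)−L(11): 13 → N

FAQBN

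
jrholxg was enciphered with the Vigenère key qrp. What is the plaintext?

Repeat the key across the ciphertext: qrpqrpq
j(9)−q(16): -7≡19 → t
r(17)−r(17): 0 → a
h(7)−p(15): -8≡18 → s
o(14)−q(16): -2≡24 → y
l(11)−r(17): -6≡20 → u
x(23)−p(15): 8 → i
g(6)−q(16): -10≡16 → q

tasyuiq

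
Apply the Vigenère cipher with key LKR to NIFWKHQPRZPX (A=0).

Repeat the key across the message: LKRLKRLKRLKR
N(13)+L(11): 24 → Y
I(8)+K(10): 18 → S
F(5)+R(17): 22 → W
W(22)+L(11): 33≡7 → H
K(10)+K(10): 20 → U
H(7)+R(17): 24 → Y
Q(16)+L(11): 27≡1 → B
P(15)+K(10): 25 → Z
R(17)+R(17): 34≡8 → I
Z(25)+L(11): 36≡10 → K
P(15)+K(10): 25 → Z
X(23)+R(17): 40≡14 → O

YSWHUYBZIKZO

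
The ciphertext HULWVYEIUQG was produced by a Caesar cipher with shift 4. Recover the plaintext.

H(7): 7−4=3 → D
U(20): 20−4=16 → Q
L(11): 11−4=7 → H
W(22): 22−4=18 → S
V(21): 21−4=17 → R
Y(24): 24−4=20 → U
E(4): 4−4=0 → A
I(8): 8−4=4 → E
U(20): 20−4=16 → Q
Q(16): 16−4=12 → M
G(6): 6−4=2 → C

DQHSRUAEQMC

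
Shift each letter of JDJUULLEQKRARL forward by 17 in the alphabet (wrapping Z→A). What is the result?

J(9): 9+17=26≡0 → A
D(3): 3+17=20 → U
J(9): 9+17=26≡0 → A
U(20): 20+17=37≡11 → L
U(20): 20+17=37≡11 → L
L(11): 11+17=28≡2 → C
L(11): 11+17=28≡2 → C
E(4): 4+17=21 → V
Q(16): 16+17=33≡7 → H
K(10): 10+17=27≡1 → B
R(17): 17+17=34≡8 → I
A(0): 0+17=17 → R
R(17): 17+17=34≡8 → I
L(11): 11+17=28≡2 → C

AUALLCCVHBIRIC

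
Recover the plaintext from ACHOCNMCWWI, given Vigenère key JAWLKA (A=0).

RCLDSNDCALY

Repeat the key across the ciphertext: JAWLKAJAWLK
A(0)−J(9): -9≡17 → R
C(2)−A(0): 2 → C
H(7)−W(22): -15≡11 → L
O(14)−L(11): 3 → D
C(2)−K(10): -8≡18 → S
N(13)−A(0): 13 → N
M(12)−J(9): 3 → D
C(2)−A(0): 2 → C
W(22)−W(22): 0 → A
W(22)−L(11): 11 → L
I(8)−K(10): -2≡24 → Y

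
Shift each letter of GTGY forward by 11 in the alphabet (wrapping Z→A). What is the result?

G(6): 6+11=17 → R
T(19): 19+11=30≡4 → E
G(6): 6+11=17 → R
Y(24): 24+11=35≡9 → J

RERJ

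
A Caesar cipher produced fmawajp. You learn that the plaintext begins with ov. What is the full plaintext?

ovjfjsy

From the crib: f(5)−o(14)=-9≡17, so the shift is 17.
Subtract 17 from each ciphertext letter:
f(5): 5−17=-12≡14 → o
m(12): 12−17=-5≡21 → v
a(0): 0−17=-17≡9 → j
w(22): 22−17=5 → f
a(0): 0−17=-17≡9 → j
j(9): 9−17=-8≡18 → s
p(15): 15−17=-2≡24 → y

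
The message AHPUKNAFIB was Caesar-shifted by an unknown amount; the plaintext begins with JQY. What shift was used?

17

From the crib: A(0)−J(9)=-9≡17, so the shift is 17.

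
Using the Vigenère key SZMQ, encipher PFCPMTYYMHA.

HEOFESKOEGM

Repeat the key across the message: SZMQSZMQSZM
P(15)+S(18): 33≡7 → H
F(5)+Z(25): 30≡4 → E
C(2)+M(12): 14 → O
P(15)+Q(16): 31≡5 → F
M(12)+S(18): 30≡4 → E
T(19)+Z(25): 44≡18 → S
Y(24)+M(12): 36≡10 → K
Y(24)+Q(16): 40≡14 → O
M(12)+S(18): 30≡4 → E
H(7)+Z(25): 32≡6 → G
A(0)+M(12): 12 → M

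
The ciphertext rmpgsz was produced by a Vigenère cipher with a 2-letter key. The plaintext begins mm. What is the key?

Subtract each crib letter from the matching ciphertext letter (mod 26):
r(17)−m(12)=5 → f
m(12)−m(12)=0 → a

fa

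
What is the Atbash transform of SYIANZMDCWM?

HBRZMANWXDN

S(18) → H(7)
Y(24) → B(1)
I(8) → R(17)
A(0) → Z(25)
N(13) → M(12)
Z(25) → A(0)
M(12) → N(13)
D(3) → W(22)
C(2) → X(23)
W(22) → D(3)
M(12) → N(13)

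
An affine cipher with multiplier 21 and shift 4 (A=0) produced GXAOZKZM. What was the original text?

The inverse of 21 mod 26 is 5, since 21·5=105≡1. Apply D(y)=5·(y−4) mod 26:
G(6): 5·(6−4)=10 → K
X(23): 5·(23−4)=95≡17 → R
A(0): 5·(0−4)=-20≡6 → G
O(14): 5·(14−4)=50≡24 → Y
Z(25): 5·(25−4)=105≡1 → B
K(10): 5·(10−4)=30≡4 → E
Z(25): 5·(25−4)=105≡1 → B
M(12): 5·(12−4)=40≡14 → O

KRGYBEBO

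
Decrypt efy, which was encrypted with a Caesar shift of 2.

e(4): 4−2=2 → c
f(5): 5−2=3 → d
y(24): 24−2=22 → w

cdw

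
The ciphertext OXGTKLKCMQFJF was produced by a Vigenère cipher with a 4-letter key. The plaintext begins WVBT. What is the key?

SCFA

Subtract each crib letter from the matching ciphertext letter (mod 26):
O(14)−W(22)=-8≡18 → S
X(23)−V(21)=2 → C
G(6)−B(1)=5 → F
T(19)−T(19)=0 → A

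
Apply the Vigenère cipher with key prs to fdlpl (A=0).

uudec

Repeat the key across the message: prspr
f(5)+p(15): 20 → u
d(3)+r(17): 20 → u
l(11)+s(18): 29≡3 → d
p(15)+p(15): 30≡4 → e
l(11)+r(17): 28≡2 → c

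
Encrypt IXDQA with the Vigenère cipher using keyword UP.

CMXFU

Repeat the key across the message: UPUPU
I(8)+U(20): 28≡2 → C
X(23)+P(15): 38≡12 → M
D(3)+U(20): 23 → X
Q(16)+P(15): 31≡5 → F
A(0)+U(20): 20 → U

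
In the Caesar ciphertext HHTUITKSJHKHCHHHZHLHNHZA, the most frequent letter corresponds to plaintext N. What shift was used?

The most frequent ciphertext letter is H (appears 10 times).
H is position 7; N is position 13.
Shift = -6≡20.

20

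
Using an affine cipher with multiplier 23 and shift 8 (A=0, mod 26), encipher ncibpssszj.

vckfpggglh

n(13): 23·13+8=307≡21 → v
c(2): 23·2+8=54≡2 → c
i(8): 23·8+8=192≡10 → k
b(1): 23·1+8=31≡5 → f
p(15): 23·15+8=353≡15 → p
s(18): 23·18+8=422≡6 → g
s(18): 23·18+8=422≡6 → g
s(18): 23·18+8=422≡6 → g
z(25): 23·25+8=583≡11 → l
j(9): 23·9+8=215≡7 → h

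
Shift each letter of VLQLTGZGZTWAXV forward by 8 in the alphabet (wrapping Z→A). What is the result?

V(21): 21+8=29≡3 → D
L(11): 11+8=19 → T
Q(16): 16+8=24 → Y
L(11): 11+8=19 → T
T(19): 19+8=27≡1 → B
G(6): 6+8=14 → O
Z(25): 25+8=33≡7 → H
G(6): 6+8=14 → O
Z(25): 25+8=33≡7 → H
T(19): 19+8=27≡1 → B
W(22): 22+8=30≡4 → E
A(0): 0+8=8 → I
X(23): 23+8=31≡5 → F
V(21): 21+8=29≡3 → D

DTYTBOHOHBEIFD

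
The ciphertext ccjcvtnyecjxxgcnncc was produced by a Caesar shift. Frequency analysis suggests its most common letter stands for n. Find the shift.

The most frequent ciphertext letter is c (appears 7 times).
c is position 2; n is position 13.
Shift = -11≡15.

15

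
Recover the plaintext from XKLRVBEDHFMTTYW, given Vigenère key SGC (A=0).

Repeat the key across the ciphertext: SGCSGCSGCSGCSGC
X(23)−S(18): 5 → F
K(10)−G(6): 4 → E
L(11)−C(2): 9 → J
R(17)−S(18): -1≡25 → Z
V(21)−G(6): 15 → P
B(1)−C(2): -1≡25 → Z
E(4)−S(18): -14≡12 → M
D(3)−G(6): -3≡23 → X
H(7)−C(2): 5 → F
F(5)−S(18): -13≡13 → N
M(12)−G(6): 6 → G
T(19)−C(2): 17 → R
T(19)−S(18): 1 → B
Y(24)−G(6): 18 → S
W(22)−C(2): 20 → U

FEJZPZMXFNGRBSU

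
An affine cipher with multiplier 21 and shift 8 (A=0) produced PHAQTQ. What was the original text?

The inverse of 21 mod 26 is 5, since 21·5=105≡1. Apply D(y)=5·(y−8) mod 26:
P(15): 5·(15−8)=35≡9 → J
H(7): 5·(7−8)=-5≡21 → V
A(0): 5·(0−8)=-40≡12 → M
Q(16): 5·(16−8)=40≡14 → O
T(19): 5·(19−8)=55≡3 → D
Q(16): 5·(16−8)=40≡14 → O

JVMODO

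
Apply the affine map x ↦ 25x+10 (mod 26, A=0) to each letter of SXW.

SNO

S(18): 25·18+10=460≡18 → S
X(23): 25·23+10=585≡13 → N
W(22): 25·22+10=560≡14 → O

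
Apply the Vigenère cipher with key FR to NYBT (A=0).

SPGK

Repeat the key across the message: FRFR
N(13)+F(5): 18 → S
Y(24)+R(17): 41≡15 → P
B(1)+F(5): 6 → G
T(19)+R(17): 36≡10 → K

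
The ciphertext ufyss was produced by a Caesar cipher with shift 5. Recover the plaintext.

patnn

u(20): 20−5=15 → p
f(5): 5−5=0 → a
y(24): 24−5=19 → t
s(18): 18−5=13 → n
s(18): 18−5=13 → n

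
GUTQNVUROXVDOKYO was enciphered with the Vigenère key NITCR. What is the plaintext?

TMAOWIMYMGIVVIHB

Repeat the key across the ciphertext: NITCRNITCRNITCRN
G(6)−N(13): -7≡19 → T
U(20)−I(8): 12 → M
T(19)−T(19): 0 → A
Q(16)−C(2): 14 → O
N(13)−R(17): -4≡22 → W
V(21)−N(13): 8 → I
U(20)−I(8): 12 → M
R(17)−T(19): -2≡24 → Y
O(14)−C(2): 12 → M
X(23)−R(17): 6 → G
V(21)−N(13): 8 → I
D(3)−I(8): -5≡21 → V
O(14)−T(19): -5≡21 → V
K(10)−C(2): 8 → I
Y(24)−R(17): 7 → H
O(14)−N(13): 1 → B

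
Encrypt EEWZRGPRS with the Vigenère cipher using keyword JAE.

NEAIRKYRW

Repeat the key across the message: JAEJAEJAE
E(4)+J(9): 13 → N
E(4)+A(0): 4 → E
W(22)+E(4): 26≡0 → A
Z(25)+J(9): 34≡8 → I
R(17)+A(0): 17 → R
G(6)+E(4): 10 → K
P(15)+J(9): 24 → Y
R(17)+A(0): 17 → R
S(18)+E(4): 22 → W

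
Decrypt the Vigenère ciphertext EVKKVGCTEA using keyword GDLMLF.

Repeat the key across the ciphertext: GDLMLFGDLM
E(4)−G(6): -2≡24 → Y
V(21)−D(3): 18 → S
K(10)−L(11): -1≡25 → Z
K(10)−M(12): -2≡24 → Y
V(21)−L(11): 10 → K
G(6)−F(5): 1 → B
C(2)−G(6): -4≡22 → W
T(19)−D(3): 16 → Q
E(4)−L(11): -7≡19 → T
A(0)−M(12): -12≡14 → O

YSZYKBWQTO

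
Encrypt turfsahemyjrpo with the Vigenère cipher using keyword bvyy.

uppdtvfcnthpqj

Repeat the key across the message: bvyybvyybvyybv
t(19)+b(1): 20 → u
u(20)+v(21): 41≡15 → p
r(17)+y(24): 41≡15 → p
f(5)+y(24): 29≡3 → d
s(18)+b(1): 19 → t
a(0)+v(21): 21 → v
h(7)+y(24): 31≡5 → f
e(4)+y(24): 28≡2 → c
m(12)+b(1): 13 → n
y(24)+v(21): 45≡19 → t
j(9)+y(24): 33≡7 → h
r(17)+y(24): 41≡15 → p
p(15)+b(1): 16 → q
o(14)+v(21): 35≡9 → j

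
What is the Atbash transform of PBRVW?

KYIED

P(15) → K(10)
B(1) → Y(24)
R(17) → I(8)
V(21) → E(4)
W(22) → D(3)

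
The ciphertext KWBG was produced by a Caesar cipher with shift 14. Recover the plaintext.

K(10): 10−14=-4≡22 → W
W(22): 22−14=8 → I
B(1): 1−14=-13≡13 → N
G(6): 6−14=-8≡18 → S

WINS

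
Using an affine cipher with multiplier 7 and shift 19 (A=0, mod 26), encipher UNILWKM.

DGXSRLZ

U(20): 7·20+19=159≡3 → D
N(13): 7·13+19=110≡6 → G
I(8): 7·8+19=75≡23 → X
L(11): 7·11+19=96≡18 → S
W(22): 7·22+19=173≡17 → R
K(10): 7·10+19=89≡11 → L
M(12): 7·12+19=103≡25 → Z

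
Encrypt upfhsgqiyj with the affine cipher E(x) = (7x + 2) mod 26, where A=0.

u(20): 7·20+2=142≡12 → m
p(15): 7·15+2=107≡3 → d
f(5): 7·5+2=37≡11 → l
h(7): 7·7+2=51≡25 → z
s(18): 7·18+2=128≡24 → y
g(6): 7·6+2=44≡18 → s
q(16): 7·16+2=114≡10 → k
i(8): 7·8+2=58≡6 → g
y(24): 7·24+2=170≡14 → o
j(9): 7·9+2=65≡13 → n

mdlzyskgon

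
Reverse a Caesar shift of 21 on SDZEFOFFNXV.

XIEJKTKKSCA

S(18): 18−21=-3≡23 → X
D(3): 3−21=-18≡8 → I
Z(25): 25−21=4 → E
E(4): 4−21=-17≡9 → J
F(5): 5−21=-16≡10 → K
O(14): 14−21=-7≡19 → T
F(5): 5−21=-16≡10 → K
F(5): 5−21=-16≡10 → K
N(13): 13−21=-8≡18 → S
X(23): 23−21=2 → C
V(21): 21−21=0 → A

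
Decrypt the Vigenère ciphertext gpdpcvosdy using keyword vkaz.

lfdqhlotio

Repeat the key across the ciphertext: vkazvkazvk
g(6)−v(21): -15≡11 → l
p(15)−k(10): 5 → f
d(3)−a(0): 3 → d
p(15)−z(25): -10≡16 → q
c(2)−v(21): -19≡7 → h
v(21)−k(10): 11 → l
o(14)−a(0): 14 → o
s(18)−z(25): -7≡19 → t
d(3)−v(21): -18≡8 → i
y(24)−k(10): 14 → o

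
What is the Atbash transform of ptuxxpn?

kgfcckm

p(15) → k(10)
t(19) → g(6)
u(20) → f(5)
x(23) → c(2)
x(23) → c(2)
p(15) → k(10)
n(13) → m(12)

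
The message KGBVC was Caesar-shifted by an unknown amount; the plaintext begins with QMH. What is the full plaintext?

QMHBI

From the crib: K(10)−Q(16)=-6≡20, so the shift is 20.
Subtract 20 from each ciphertext letter:
K(10): 10−20=-10≡16 → Q
G(6): 6−20=-14≡12 → M
B(1): 1−20=-19≡7 → H
V(21): 21−20=1 → B
C(2): 2−20=-18≡8 → I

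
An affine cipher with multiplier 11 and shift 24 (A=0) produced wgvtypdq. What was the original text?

The inverse of 11 mod 26 is 19, since 11·19=209≡1. Apply D(y)=19·(y−24) mod 26:
w(22): 19·(22−24)=-38≡14 → o
g(6): 19·(6−24)=-342≡22 → w
v(21): 19·(21−24)=-57≡21 → v
t(19): 19·(19−24)=-95≡9 → j
y(24): 19·(24−24)=0 → a
p(15): 19·(15−24)=-171≡11 → l
d(3): 19·(3−24)=-399≡17 → r
q(16): 19·(16−24)=-152≡4 → e

owvjalre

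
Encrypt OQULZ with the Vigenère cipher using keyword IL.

Repeat the key across the message: ILILI
O(14)+I(8): 22 → W
Q(16)+L(11): 27≡1 → B
U(20)+I(8): 28≡2 → C
L(11)+L(11): 22 → W
Z(25)+I(8): 33≡7 → H

WBCWH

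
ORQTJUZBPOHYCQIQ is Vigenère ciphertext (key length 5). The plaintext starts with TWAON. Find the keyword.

VVQFW

Subtract each crib letter from the matching ciphertext letter (mod 26):
O(14)−T(19)=-5≡21 → V
R(17)−W(22)=-5≡21 → V
Q(16)−A(0)=16 → Q
T(19)−O(14)=5 → F
J(9)−N(13)=-4≡22 → W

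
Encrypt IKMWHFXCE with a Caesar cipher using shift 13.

I(8): 8+13=21 → V
K(10): 10+13=23 → X
M(12): 12+13=25 → Z
W(22): 22+13=35≡9 → J
H(7): 7+13=20 → U
F(5): 5+13=18 → S
X(23): 23+13=36≡10 → K
C(2): 2+13=15 → P
E(4): 4+13=17 → R

VXZJUSKPR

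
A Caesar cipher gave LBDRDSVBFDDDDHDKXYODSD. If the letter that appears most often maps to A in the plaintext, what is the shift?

3

The most frequent ciphertext letter is D (appears 9 times).
D is position 3; A is position 0.
Shift = 3.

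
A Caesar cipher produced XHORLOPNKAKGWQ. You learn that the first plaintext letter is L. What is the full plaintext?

From the crib: X(23)−L(11)=12, so the shift is 12.
Subtract 12 from each ciphertext letter:
X(23): 23−12=11 → L
H(7): 7−12=-5≡21 → V
O(14): 14−12=2 → C
R(17): 17−12=5 → F
L(11): 11−12=-1≡25 → Z
O(14): 14−12=2 → C
P(15): 15−12=3 → D
N(13): 13−12=1 → B
K(10): 10−12=-2≡24 → Y
A(0): 0−12=-12≡14 → O
K(10): 10−12=-2≡24 → Y
G(6): 6−12=-6≡20 → U
W(22): 22−12=10 → K
Q(16): 16−12=4 → E

LVCFZCDBYOYUKE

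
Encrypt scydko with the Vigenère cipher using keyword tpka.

lriddd

Repeat the key across the message: tpkatp
s(18)+t(19): 37≡11 → l
c(2)+p(15): 17 → r
y(24)+k(10): 34≡8 → i
d(3)+a(0): 3 → d
k(10)+t(19): 29≡3 → d
o(14)+p(15): 29≡3 → d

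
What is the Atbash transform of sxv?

hce

s(18) → h(7)
x(23) → c(2)
v(21) → e(4)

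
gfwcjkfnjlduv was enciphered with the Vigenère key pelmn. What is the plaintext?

rblqwvbcxyoqk

Repeat the key across the ciphertext: pelmnpelmnpel
g(6)−p(15): -9≡17 → r
f(5)−e(4): 1 → b
w(22)−l(11): 11 → l
c(2)−m(12): -10≡16 → q
j(9)−n(13): -4≡22 → w
k(10)−p(15): -5≡21 → v
f(5)−e(4): 1 → b
n(13)−l(11): 2 → c
j(9)−m(12): -3≡23 → x
l(11)−n(13): -2≡24 → y
d(3)−p(15): -12≡14 → o
u(20)−e(4): 16 → q
v(21)−l(11): 10 → k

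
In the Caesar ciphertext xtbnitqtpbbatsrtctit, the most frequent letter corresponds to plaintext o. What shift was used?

The most frequent ciphertext letter is t (appears 7 times).
t is position 19; o is position 14.
Shift = 5.

5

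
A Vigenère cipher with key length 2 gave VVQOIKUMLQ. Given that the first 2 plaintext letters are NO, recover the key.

Subtract each crib letter from the matching ciphertext letter (mod 26):
V(21)−N(13)=8 → I
V(21)−O(14)=7 → H

IH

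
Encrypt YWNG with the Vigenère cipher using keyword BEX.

Repeat the key across the message: BEXB
Y(24)+B(1): 25 → Z
W(22)+E(4): 26≡0 → A
N(13)+X(23): 36≡10 → K
G(6)+B(1): 7 → H

ZAKH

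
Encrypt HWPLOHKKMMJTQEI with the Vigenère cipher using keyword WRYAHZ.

Repeat the key across the message: WRYAHZWRYAHZWRY
H(7)+W(22): 29≡3 → D
W(22)+R(17): 39≡13 → N
P(15)+Y(24): 39≡13 → N
L(11)+A(0): 11 → L
O(14)+H(7): 21 → V
H(7)+Z(25): 32≡6 → G
K(10)+W(22): 32≡6 → G
K(10)+R(17): 27≡1 → B
M(12)+Y(24): 36≡10 → K
M(12)+A(0): 12 → M
J(9)+H(7): 16 → Q
T(19)+Z(25): 44≡18 → S
Q(16)+W(22): 38≡12 → M
E(4)+R(17): 21 → V
I(8)+Y(24): 32≡6 → G

DNNLVGGBKMQSMVG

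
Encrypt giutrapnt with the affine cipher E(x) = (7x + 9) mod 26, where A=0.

zntmyjkwm

g(6): 7·6+9=51≡25 → z
i(8): 7·8+9=65≡13 → n
u(20): 7·20+9=149≡19 → t
t(19): 7·19+9=142≡12 → m
r(17): 7·17+9=128≡24 → y
a(0): 7·0+9=9 → j
p(15): 7·15+9=114≡10 → k
n(13): 7·13+9=100≡22 → w
t(19): 7·19+9=142≡12 → m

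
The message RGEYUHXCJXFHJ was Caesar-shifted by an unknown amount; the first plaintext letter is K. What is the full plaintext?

From the crib: R(17)−K(10)=7, so the shift is 7.
Subtract 7 from each ciphertext letter:
R(17): 17−7=10 → K
G(6): 6−7=-1≡25 → Z
E(4): 4−7=-3≡23 → X
Y(24): 24−7=17 → R
U(20): 20−7=13 → N
H(7): 7−7=0 → A
X(23): 23−7=16 → Q
C(2): 2−7=-5≡21 → V
J(9): 9−7=2 → C
X(23): 23−7=16 → Q
F(5): 5−7=-2≡24 → Y
H(7): 7−7=0 → A
J(9): 9−7=2 → C

KZXRNAQVCQYAC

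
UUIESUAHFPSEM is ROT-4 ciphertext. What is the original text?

U(20): 20−4=16 → Q
U(20): 20−4=16 → Q
I(8): 8−4=4 → E
E(4): 4−4=0 → A
S(18): 18−4=14 → O
U(20): 20−4=16 → Q
A(0): 0−4=-4≡22 → W
H(7): 7−4=3 → D
F(5): 5−4=1 → B
P(15): 15−4=11 → L
S(18): 18−4=14 → O
E(4): 4−4=0 → A
M(12): 12−4=8 → I

QQEAOQWDBLOAI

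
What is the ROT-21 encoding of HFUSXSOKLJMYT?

CAPNSNJFGEHTO

H(7): 7+21=28≡2 → C
F(5): 5+21=26≡0 → A
U(20): 20+21=41≡15 → P
S(18): 18+21=39≡13 → N
X(23): 23+21=44≡18 → S
S(18): 18+21=39≡13 → N
O(14): 14+21=35≡9 → J
K(10): 10+21=31≡5 → F
L(11): 11+21=32≡6 → G
J(9): 9+21=30≡4 → E
M(12): 12+21=33≡7 → H
Y(24): 24+21=45≡19 → T
T(19): 19+21=40≡14 → O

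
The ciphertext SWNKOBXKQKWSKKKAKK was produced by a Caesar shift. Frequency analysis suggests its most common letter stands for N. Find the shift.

23

The most frequent ciphertext letter is K (appears 8 times).
K is position 10; N is position 13.
Shift = -3≡23.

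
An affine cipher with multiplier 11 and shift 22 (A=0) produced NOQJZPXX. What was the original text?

The inverse of 11 mod 26 is 19, since 11·19=209≡1. Apply D(y)=19·(y−22) mod 26:
N(13): 19·(13−22)=-171≡11 → L
O(14): 19·(14−22)=-152≡4 → E
Q(16): 19·(16−22)=-114≡16 → Q
J(9): 19·(9−22)=-247≡13 → N
Z(25): 19·(25−22)=57≡5 → F
P(15): 19·(15−22)=-133≡23 → X
X(23): 19·(23−22)=19 → T
X(23): 19·(23−22)=19 → T

LEQNFXTT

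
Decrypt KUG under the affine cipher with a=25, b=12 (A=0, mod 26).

The inverse of 25 mod 26 is 25, since 25·25=625≡1. Apply D(y)=25·(y−12) mod 26:
K(10): 25·(10−12)=-50≡2 → C
U(20): 25·(20−12)=200≡18 → S
G(6): 25·(6−12)=-150≡6 → G

CSG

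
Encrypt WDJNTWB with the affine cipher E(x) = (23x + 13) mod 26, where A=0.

W(22): 23·22+13=519≡25 → Z
D(3): 23·3+13=82≡4 → E
J(9): 23·9+13=220≡12 → M
N(13): 23·13+13=312≡0 → A
T(19): 23·19+13=450≡8 → I
W(22): 23·22+13=519≡25 → Z
B(1): 23·1+13=36≡10 → K

ZEMAIZK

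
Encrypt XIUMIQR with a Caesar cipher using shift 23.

X(23): 23+23=46≡20 → U
I(8): 8+23=31≡5 → F
U(20): 20+23=43≡17 → R
M(12): 12+23=35≡9 → J
I(8): 8+23=31≡5 → F
Q(16): 16+23=39≡13 → N
R(17): 17+23=40≡14 → O

UFRJFNO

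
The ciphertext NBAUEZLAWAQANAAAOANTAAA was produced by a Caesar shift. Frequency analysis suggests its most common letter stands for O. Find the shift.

The most frequent ciphertext letter is A (appears 11 times).
A is position 0; O is position 14.
Shift = -14≡12.

12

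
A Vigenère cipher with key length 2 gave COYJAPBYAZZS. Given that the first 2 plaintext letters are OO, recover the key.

OA

Subtract each crib letter from the matching ciphertext letter (mod 26):
C(2)−O(14)=-12≡14 → O
O(14)−O(14)=0 → A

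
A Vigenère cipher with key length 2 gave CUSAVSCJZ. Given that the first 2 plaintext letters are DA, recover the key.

Subtract each crib letter from the matching ciphertext letter (mod 26):
C(2)−D(3)=-1≡25 → Z
U(20)−A(0)=20 → U

ZU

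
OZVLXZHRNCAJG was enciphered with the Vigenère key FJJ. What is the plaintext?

JQMGOQCIEXRAB

Repeat the key across the ciphertext: FJJFJJFJJFJJF
O(14)−F(5): 9 → J
Z(25)−J(9): 16 → Q
V(21)−J(9): 12 → M
L(11)−F(5): 6 → G
X(23)−J(9): 14 → O
Z(25)−J(9): 16 → Q
H(7)−F(5): 2 → C
R(17)−J(9): 8 → I
N(13)−J(9): 4 → E
C(2)−F(5): -3≡23 → X
A(0)−J(9): -9≡17 → R
J(9)−J(9): 0 → A
G(6)−F(5): 1 → B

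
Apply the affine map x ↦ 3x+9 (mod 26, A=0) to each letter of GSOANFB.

G(6): 3·6+9=27≡1 → B
S(18): 3·18+9=63≡11 → L
O(14): 3·14+9=51≡25 → Z
A(0): 3·0+9=9 → J
N(13): 3·13+9=48≡22 → W
F(5): 3·5+9=24 → Y
B(1): 3·1+9=12 → M

BLZJWYM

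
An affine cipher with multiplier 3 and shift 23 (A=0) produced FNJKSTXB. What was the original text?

The inverse of 3 mod 26 is 9, since 3·9=27≡1. Apply D(y)=9·(y−23) mod 26:
F(5): 9·(5−23)=-162≡20 → U
N(13): 9·(13−23)=-90≡14 → O
J(9): 9·(9−23)=-126≡4 → E
K(10): 9·(10−23)=-117≡13 → N
S(18): 9·(18−23)=-45≡7 → H
T(19): 9·(19−23)=-36≡16 → Q
X(23): 9·(23−23)=0 → A
B(1): 9·(1−23)=-198≡10 → K

UOENHQAK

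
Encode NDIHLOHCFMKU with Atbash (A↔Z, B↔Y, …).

N(13) → M(12)
D(3) → W(22)
I(8) → R(17)
H(7) → S(18)
L(11) → O(14)
O(14) → L(11)
H(7) → S(18)
C(2) → X(23)
F(5) → U(20)
M(12) → N(13)
K(10) → P(15)
U(20) → F(5)

MWRSOLSXUNPF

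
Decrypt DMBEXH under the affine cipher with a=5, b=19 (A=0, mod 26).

CJMXGI

The inverse of 5 mod 26 is 21, since 5·21=105≡1. Apply D(y)=21·(y−19) mod 26:
D(3): 21·(3−19)=-336≡2 → C
M(12): 21·(12−19)=-147≡9 → J
B(1): 21·(1−19)=-378≡12 → M
E(4): 21·(4−19)=-315≡23 → X
X(23): 21·(23−19)=84≡6 → G
H(7): 21·(7−19)=-252≡8 → I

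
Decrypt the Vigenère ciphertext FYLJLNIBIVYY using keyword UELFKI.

LUAEBFOXXQOQ

Repeat the key across the ciphertext: UELFKIUELFKI
F(5)−U(20): -15≡11 → L
Y(24)−E(4): 20 → U
L(11)−L(11): 0 → A
J(9)−F(5): 4 → E
L(11)−K(10): 1 → B
N(13)−I(8): 5 → F
I(8)−U(20): -12≡14 → O
B(1)−E(4): -3≡23 → X
I(8)−L(11): -3≡23 → X
V(21)−F(5): 16 → Q
Y(24)−K(10): 14 → O
Y(24)−I(8): 16 → Q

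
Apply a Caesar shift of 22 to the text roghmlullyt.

nkcdihqhhup

r(17): 17+22=39≡13 → n
o(14): 14+22=36≡10 → k
g(6): 6+22=28≡2 → c
h(7): 7+22=29≡3 → d
m(12): 12+22=34≡8 → i
l(11): 11+22=33≡7 → h
u(20): 20+22=42≡16 → q
l(11): 11+22=33≡7 → h
l(11): 11+22=33≡7 → h
y(24): 24+22=46≡20 → u
t(19): 19+22=41≡15 → p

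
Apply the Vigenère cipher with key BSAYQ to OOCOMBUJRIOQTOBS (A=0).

PGCMCCMJPYPITMRT

Repeat the key across the message: BSAYQBSAYQBSAYQB
O(14)+B(1): 15 → P
O(14)+S(18): 32≡6 → G
C(2)+A(0): 2 → C
O(14)+Y(24): 38≡12 → M
M(12)+Q(16): 28≡2 → C
B(1)+B(1): 2 → C
U(20)+S(18): 38≡12 → M
J(9)+A(0): 9 → J
R(17)+Y(24): 41≡15 → P
I(8)+Q(16): 24 → Y
O(14)+B(1): 15 → P
Q(16)+S(18): 34≡8 → I
T(19)+A(0): 19 → T
O(14)+Y(24): 38≡12 → M
B(1)+Q(16): 17 → R
S(18)+B(1): 19 → T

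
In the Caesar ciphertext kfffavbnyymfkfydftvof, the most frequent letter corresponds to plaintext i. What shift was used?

The most frequent ciphertext letter is f (appears 7 times).
f is position 5; i is position 8.
Shift = -3≡23.

23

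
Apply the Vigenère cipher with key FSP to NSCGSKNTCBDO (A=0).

SKRLKZSLRGVD

Repeat the key across the message: FSPFSPFSPFSP
N(13)+F(5): 18 → S
S(18)+S(18): 36≡10 → K
C(2)+P(15): 17 → R
G(6)+F(5): 11 → L
S(18)+S(18): 36≡10 → K
K(10)+P(15): 25 → Z
N(13)+F(5): 18 → S
T(19)+S(18): 37≡11 → L
C(2)+P(15): 17 → R
B(1)+F(5): 6 → G
D(3)+S(18): 21 → V
O(14)+P(15): 29≡3 → D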